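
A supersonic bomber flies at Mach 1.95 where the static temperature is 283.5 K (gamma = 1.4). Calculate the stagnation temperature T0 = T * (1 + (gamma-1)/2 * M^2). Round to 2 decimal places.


Step 1: (gamma-1)/2 = 0.2
Step 2: M^2 = 3.8025
Step 3: 1 + 0.2 * 3.8025 = 1.7605
Step 4: T0 = 283.5 * 1.7605 = 499.10 K

499.10


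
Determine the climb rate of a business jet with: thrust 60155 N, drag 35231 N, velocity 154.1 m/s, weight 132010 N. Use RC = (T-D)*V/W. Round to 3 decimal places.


Step 1: Excess thrust = T - D = 60155 - 35231 = 24924 N
Step 2: Excess power = 24924 * 154.1 = 3840788.4 W
Step 3: RC = 3840788.4 / 132010 = 29.095 m/s

29.095


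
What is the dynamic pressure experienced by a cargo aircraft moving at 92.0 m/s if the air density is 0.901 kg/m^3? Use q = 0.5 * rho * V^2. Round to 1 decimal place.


Step 1: V^2 = 92.0^2 = 8464.0
Step 2: q = 0.5 * 0.901 * 8464.0
Step 3: q = 3813.0 Pa

3813.0


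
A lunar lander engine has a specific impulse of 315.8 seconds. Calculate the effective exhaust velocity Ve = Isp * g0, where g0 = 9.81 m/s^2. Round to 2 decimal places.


Step 1: Ve = Isp * g0 = 315.8 * 9.81
Step 2: Ve = 3098.00 m/s

3098.00


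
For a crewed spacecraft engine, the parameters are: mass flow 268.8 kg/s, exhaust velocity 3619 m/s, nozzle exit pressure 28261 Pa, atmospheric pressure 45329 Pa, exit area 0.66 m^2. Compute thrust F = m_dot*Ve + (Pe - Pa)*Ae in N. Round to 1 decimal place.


Step 1: Momentum thrust = m_dot * Ve = 268.8 * 3619 = 972787.2 N
Step 2: Pressure thrust = (Pe - Pa) * Ae = (28261 - 45329) * 0.66 = -11264.88 N
Step 3: Total thrust F = 972787.2 + -11264.88 = 961522.3 N

961522.3


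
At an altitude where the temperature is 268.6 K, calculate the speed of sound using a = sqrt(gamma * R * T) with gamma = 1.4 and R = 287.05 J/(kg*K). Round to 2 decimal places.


Step 1: gamma * R * T = 1.4 * 287.05 * 268.6 = 107942.282
Step 2: a = sqrt(107942.282) = 328.55 m/s

328.55


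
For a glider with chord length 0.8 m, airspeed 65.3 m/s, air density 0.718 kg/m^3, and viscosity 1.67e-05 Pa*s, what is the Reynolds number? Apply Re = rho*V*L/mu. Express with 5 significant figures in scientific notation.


Step 1: Numerator = rho * V * L = 0.718 * 65.3 * 0.8 = 37.50832
Step 2: Re = 37.50832 / 1.67e-05
Step 3: Re = 2.2460e+06

2.2460e+06


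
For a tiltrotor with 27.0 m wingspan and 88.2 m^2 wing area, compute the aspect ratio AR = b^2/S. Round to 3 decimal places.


Step 1: b^2 = 27.0^2 = 729.0
Step 2: AR = 729.0 / 88.2 = 8.265

8.265


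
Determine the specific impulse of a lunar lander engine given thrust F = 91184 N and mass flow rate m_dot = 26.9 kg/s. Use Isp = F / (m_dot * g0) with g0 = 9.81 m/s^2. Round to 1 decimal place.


Step 1: m_dot * g0 = 26.9 * 9.81 = 263.89
Step 2: Isp = 91184 / 263.89 = 345.5 s

345.5


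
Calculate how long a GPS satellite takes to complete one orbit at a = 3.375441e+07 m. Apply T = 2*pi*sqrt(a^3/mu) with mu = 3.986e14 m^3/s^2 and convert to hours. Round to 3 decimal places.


Step 1: a^3 / mu = 3.845843e+22 / 3.986e14 = 9.648377e+07
Step 2: sqrt(9.648377e+07) = 9822.6153 s
Step 3: T = 2*pi * 9822.6153 = 61717.31 s
Step 4: T in hours = 61717.31 / 3600 = 17.144 hours

17.144


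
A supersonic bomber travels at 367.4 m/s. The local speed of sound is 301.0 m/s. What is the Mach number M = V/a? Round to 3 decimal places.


Step 1: M = V / a = 367.4 / 301.0
Step 2: M = 1.221

1.221


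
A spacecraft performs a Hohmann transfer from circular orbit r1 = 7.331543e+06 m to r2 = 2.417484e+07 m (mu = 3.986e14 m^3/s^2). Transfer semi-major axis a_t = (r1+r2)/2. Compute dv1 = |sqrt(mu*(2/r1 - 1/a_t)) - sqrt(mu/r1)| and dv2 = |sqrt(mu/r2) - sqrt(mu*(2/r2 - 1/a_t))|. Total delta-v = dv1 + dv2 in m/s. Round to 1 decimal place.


Step 1: Transfer semi-major axis a_t = (7.331543e+06 + 2.417484e+07) / 2 = 1.575319e+07 m
Step 2: v1 (circular at r1) = sqrt(mu/r1) = 7373.45 m/s
Step 3: v_t1 = sqrt(mu*(2/r1 - 1/a_t)) = 9134.16 m/s
Step 4: dv1 = |9134.16 - 7373.45| = 1760.7 m/s
Step 5: v2 (circular at r2) = 4060.57 m/s, v_t2 = 2770.13 m/s
Step 6: dv2 = |4060.57 - 2770.13| = 1290.44 m/s
Step 7: Total delta-v = 1760.7 + 1290.44 = 3051.1 m/s

3051.1


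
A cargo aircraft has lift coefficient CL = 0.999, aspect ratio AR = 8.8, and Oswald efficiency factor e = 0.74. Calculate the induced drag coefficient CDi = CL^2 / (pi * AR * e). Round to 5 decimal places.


Step 1: CL^2 = 0.999^2 = 0.998001
Step 2: pi * AR * e = 3.14159 * 8.8 * 0.74 = 20.458051
Step 3: CDi = 0.998001 / 20.458051 = 0.04878

0.04878


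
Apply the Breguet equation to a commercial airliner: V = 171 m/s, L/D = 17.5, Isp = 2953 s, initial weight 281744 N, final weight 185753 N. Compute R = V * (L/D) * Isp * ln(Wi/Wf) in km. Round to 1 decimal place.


Step 1: Coefficient = V * (L/D) * Isp = 171 * 17.5 * 2953 = 8836852.5 m
Step 2: Wi/Wf = 281744 / 185753 = 1.516767
Step 3: ln(1.516767) = 0.416581
Step 4: R = 8836852.5 * 0.416581 = 3681265.1 m = 3681.3 km

3681.3


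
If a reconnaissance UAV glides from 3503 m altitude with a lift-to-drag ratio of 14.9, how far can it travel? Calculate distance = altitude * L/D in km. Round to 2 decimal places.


Step 1: Glide distance = altitude * L/D = 3503 * 14.9 = 52194.7 m
Step 2: Convert to km: 52194.7 / 1000 = 52.19 km

52.19


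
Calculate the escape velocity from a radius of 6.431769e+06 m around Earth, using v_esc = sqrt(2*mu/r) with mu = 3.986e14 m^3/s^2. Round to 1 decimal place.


Step 1: 2*mu/r = 2 * 3.986e14 / 6.431769e+06 = 123947237.5329
Step 2: v_esc = sqrt(123947237.5329) = 11133.2 m/s

11133.2


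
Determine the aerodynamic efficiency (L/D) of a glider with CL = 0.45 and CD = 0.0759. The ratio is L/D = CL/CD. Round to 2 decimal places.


Step 1: L/D = CL / CD = 0.45 / 0.0759
Step 2: L/D = 5.93

5.93


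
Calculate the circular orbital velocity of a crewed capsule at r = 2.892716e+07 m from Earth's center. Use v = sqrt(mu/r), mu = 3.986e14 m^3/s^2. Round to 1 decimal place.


Step 1: mu / r = 3.986e14 / 2.892716e+07 = 13779437.7326
Step 2: v = sqrt(13779437.7326) = 3712.1 m/s

3712.1


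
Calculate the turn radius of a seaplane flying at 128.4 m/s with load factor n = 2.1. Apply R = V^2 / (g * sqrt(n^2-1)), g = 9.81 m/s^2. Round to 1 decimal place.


Step 1: V^2 = 128.4^2 = 16486.56
Step 2: n^2 - 1 = 2.1^2 - 1 = 3.41
Step 3: sqrt(3.41) = 1.846619
Step 4: R = 16486.56 / (9.81 * 1.846619) = 910.1 m

910.1


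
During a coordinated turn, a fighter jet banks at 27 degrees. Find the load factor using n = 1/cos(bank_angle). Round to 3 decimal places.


Step 1: Convert 27 degrees to radians = 0.471239
Step 2: cos(27 deg) = 0.891007
Step 3: n = 1 / 0.891007 = 1.122

1.122


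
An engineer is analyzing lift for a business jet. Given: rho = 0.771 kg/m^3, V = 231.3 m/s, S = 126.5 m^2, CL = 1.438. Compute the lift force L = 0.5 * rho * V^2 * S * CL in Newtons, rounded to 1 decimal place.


Step 1: Calculate dynamic pressure q = 0.5 * 0.771 * 231.3^2 = 0.5 * 0.771 * 53499.69 = 20624.1305 Pa
Step 2: Multiply by wing area and lift coefficient: L = 20624.1305 * 126.5 * 1.438
Step 3: L = 2608952.5076 * 1.438 = 3751673.7 N

3751673.7


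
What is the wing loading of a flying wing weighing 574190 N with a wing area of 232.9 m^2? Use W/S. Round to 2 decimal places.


Step 1: Wing loading = W / S = 574190 / 232.9
Step 2: Wing loading = 2465.39 N/m^2

2465.39


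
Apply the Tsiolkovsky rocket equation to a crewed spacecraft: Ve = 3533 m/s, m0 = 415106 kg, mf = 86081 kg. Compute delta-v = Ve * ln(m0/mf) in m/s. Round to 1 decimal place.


Step 1: Mass ratio m0/mf = 415106 / 86081 = 4.822272
Step 2: ln(4.822272) = 1.573245
Step 3: delta-v = 3533 * 1.573245 = 5558.3 m/s

5558.3


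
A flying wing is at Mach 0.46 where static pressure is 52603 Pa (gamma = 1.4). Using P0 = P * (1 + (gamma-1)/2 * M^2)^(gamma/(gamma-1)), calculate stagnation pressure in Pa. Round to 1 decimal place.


Step 1: (gamma-1)/2 * M^2 = 0.2 * 0.2116 = 0.04232
Step 2: 1 + 0.04232 = 1.04232
Step 3: Exponent gamma/(gamma-1) = 3.5
Step 4: P0 = 52603 * 1.04232^3.5 = 60815.5 Pa

60815.5


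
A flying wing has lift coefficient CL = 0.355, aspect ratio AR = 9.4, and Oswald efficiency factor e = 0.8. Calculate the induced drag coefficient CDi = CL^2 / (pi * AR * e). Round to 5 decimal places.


Step 1: CL^2 = 0.355^2 = 0.126025
Step 2: pi * AR * e = 3.14159 * 9.4 * 0.8 = 23.624777
Step 3: CDi = 0.126025 / 23.624777 = 0.00533

0.00533


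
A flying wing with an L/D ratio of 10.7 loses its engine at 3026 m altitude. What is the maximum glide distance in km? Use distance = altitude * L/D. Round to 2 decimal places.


Step 1: Glide distance = altitude * L/D = 3026 * 10.7 = 32378.2 m
Step 2: Convert to km: 32378.2 / 1000 = 32.38 km

32.38


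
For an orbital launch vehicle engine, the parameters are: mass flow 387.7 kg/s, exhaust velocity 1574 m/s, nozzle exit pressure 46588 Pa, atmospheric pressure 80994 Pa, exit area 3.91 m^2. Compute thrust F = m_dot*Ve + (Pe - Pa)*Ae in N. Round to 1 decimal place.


Step 1: Momentum thrust = m_dot * Ve = 387.7 * 1574 = 610239.8 N
Step 2: Pressure thrust = (Pe - Pa) * Ae = (46588 - 80994) * 3.91 = -134527.46 N
Step 3: Total thrust F = 610239.8 + -134527.46 = 475712.3 N

475712.3


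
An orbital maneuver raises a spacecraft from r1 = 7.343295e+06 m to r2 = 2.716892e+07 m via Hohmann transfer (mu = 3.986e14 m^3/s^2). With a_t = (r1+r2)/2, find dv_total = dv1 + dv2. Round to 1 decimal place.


Step 1: Transfer semi-major axis a_t = (7.343295e+06 + 2.716892e+07) / 2 = 1.725611e+07 m
Step 2: v1 (circular at r1) = sqrt(mu/r1) = 7367.55 m/s
Step 3: v_t1 = sqrt(mu*(2/r1 - 1/a_t)) = 9244.6 m/s
Step 4: dv1 = |9244.6 - 7367.55| = 1877.04 m/s
Step 5: v2 (circular at r2) = 3830.3 m/s, v_t2 = 2498.66 m/s
Step 6: dv2 = |3830.3 - 2498.66| = 1331.64 m/s
Step 7: Total delta-v = 1877.04 + 1331.64 = 3208.7 m/s

3208.7


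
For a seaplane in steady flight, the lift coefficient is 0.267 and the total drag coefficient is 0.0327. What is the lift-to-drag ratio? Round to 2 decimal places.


Step 1: L/D = CL / CD = 0.267 / 0.0327
Step 2: L/D = 8.17

8.17


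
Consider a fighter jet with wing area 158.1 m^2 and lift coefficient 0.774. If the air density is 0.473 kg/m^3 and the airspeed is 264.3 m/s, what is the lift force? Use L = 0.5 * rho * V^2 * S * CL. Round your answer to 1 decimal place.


Step 1: Calculate dynamic pressure q = 0.5 * 0.473 * 264.3^2 = 0.5 * 0.473 * 69854.49 = 16520.5869 Pa
Step 2: Multiply by wing area and lift coefficient: L = 16520.5869 * 158.1 * 0.774
Step 3: L = 2611904.7865 * 0.774 = 2021614.3 N

2021614.3


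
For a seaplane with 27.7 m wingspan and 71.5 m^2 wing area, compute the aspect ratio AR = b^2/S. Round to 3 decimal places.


Step 1: b^2 = 27.7^2 = 767.29
Step 2: AR = 767.29 / 71.5 = 10.731

10.731


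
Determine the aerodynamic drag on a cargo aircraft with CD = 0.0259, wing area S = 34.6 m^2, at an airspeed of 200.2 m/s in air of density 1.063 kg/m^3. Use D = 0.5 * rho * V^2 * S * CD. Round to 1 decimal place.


Step 1: Dynamic pressure q = 0.5 * 1.063 * 200.2^2 = 21302.5413 Pa
Step 2: Drag D = q * S * CD = 21302.5413 * 34.6 * 0.0259
Step 3: D = 19090.1 N

19090.1


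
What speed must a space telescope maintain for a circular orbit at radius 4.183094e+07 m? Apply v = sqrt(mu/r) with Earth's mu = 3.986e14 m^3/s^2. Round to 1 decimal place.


Step 1: mu / r = 3.986e14 / 4.183094e+07 = 9528832.0081
Step 2: v = sqrt(9528832.0081) = 3086.9 m/s

3086.9


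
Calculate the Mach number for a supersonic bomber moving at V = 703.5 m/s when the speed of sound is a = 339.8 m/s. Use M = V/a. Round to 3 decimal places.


Step 1: M = V / a = 703.5 / 339.8
Step 2: M = 2.070

2.070


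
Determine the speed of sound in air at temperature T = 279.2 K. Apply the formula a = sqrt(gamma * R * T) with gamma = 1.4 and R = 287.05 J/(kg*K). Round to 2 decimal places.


Step 1: gamma * R * T = 1.4 * 287.05 * 279.2 = 112202.104
Step 2: a = sqrt(112202.104) = 334.97 m/s

334.97


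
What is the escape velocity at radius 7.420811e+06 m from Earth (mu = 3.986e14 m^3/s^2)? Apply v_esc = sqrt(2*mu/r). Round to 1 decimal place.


Step 1: 2*mu/r = 2 * 3.986e14 / 7.420811e+06 = 107427611.3487
Step 2: v_esc = sqrt(107427611.3487) = 10364.7 m/s

10364.7


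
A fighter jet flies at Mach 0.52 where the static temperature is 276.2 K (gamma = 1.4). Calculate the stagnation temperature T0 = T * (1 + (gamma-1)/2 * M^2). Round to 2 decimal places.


Step 1: (gamma-1)/2 = 0.2
Step 2: M^2 = 0.2704
Step 3: 1 + 0.2 * 0.2704 = 1.05408
Step 4: T0 = 276.2 * 1.05408 = 291.14 K

291.14


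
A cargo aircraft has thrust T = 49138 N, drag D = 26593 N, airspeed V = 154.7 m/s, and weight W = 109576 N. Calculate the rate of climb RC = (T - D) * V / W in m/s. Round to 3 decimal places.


Step 1: Excess thrust = T - D = 49138 - 26593 = 22545 N
Step 2: Excess power = 22545 * 154.7 = 3487711.5 W
Step 3: RC = 3487711.5 / 109576 = 31.829 m/s

31.829


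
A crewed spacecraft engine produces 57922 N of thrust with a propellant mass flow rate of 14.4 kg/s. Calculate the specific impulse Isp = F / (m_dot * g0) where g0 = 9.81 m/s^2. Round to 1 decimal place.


Step 1: m_dot * g0 = 14.4 * 9.81 = 141.26
Step 2: Isp = 57922 / 141.26 = 410.0 s

410.0


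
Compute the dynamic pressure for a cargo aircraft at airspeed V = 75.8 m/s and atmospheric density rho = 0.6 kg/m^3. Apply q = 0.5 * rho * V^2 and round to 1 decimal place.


Step 1: V^2 = 75.8^2 = 5745.64
Step 2: q = 0.5 * 0.6 * 5745.64
Step 3: q = 1723.7 Pa

1723.7


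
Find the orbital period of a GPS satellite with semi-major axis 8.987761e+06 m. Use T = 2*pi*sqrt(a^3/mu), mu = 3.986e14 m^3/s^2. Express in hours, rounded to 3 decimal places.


Step 1: a^3 / mu = 7.260300e+20 / 3.986e14 = 1.821450e+06
Step 2: sqrt(1.821450e+06) = 1349.6111 s
Step 3: T = 2*pi * 1349.6111 = 8479.86 s
Step 4: T in hours = 8479.86 / 3600 = 2.356 hours

2.356


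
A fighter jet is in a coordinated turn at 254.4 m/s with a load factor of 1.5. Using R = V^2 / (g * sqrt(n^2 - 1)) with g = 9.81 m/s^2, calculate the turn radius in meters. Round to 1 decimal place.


Step 1: V^2 = 254.4^2 = 64719.36
Step 2: n^2 - 1 = 1.5^2 - 1 = 1.25
Step 3: sqrt(1.25) = 1.118034
Step 4: R = 64719.36 / (9.81 * 1.118034) = 5900.8 m

5900.8


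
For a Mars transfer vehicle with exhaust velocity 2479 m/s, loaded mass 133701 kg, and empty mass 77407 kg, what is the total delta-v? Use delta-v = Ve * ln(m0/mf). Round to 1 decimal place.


Step 1: Mass ratio m0/mf = 133701 / 77407 = 1.727247
Step 2: ln(1.727247) = 0.546529
Step 3: delta-v = 2479 * 0.546529 = 1354.8 m/s

1354.8


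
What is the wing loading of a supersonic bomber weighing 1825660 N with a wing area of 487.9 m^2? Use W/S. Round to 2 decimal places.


Step 1: Wing loading = W / S = 1825660 / 487.9
Step 2: Wing loading = 3741.87 N/m^2

3741.87


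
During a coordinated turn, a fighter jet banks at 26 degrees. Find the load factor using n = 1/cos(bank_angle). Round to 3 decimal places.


Step 1: Convert 26 degrees to radians = 0.453786
Step 2: cos(26 deg) = 0.898794
Step 3: n = 1 / 0.898794 = 1.113

1.113


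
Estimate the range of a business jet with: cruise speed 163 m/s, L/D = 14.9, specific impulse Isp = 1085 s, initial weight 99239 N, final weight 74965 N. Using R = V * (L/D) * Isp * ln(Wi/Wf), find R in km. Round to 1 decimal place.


Step 1: Coefficient = V * (L/D) * Isp = 163 * 14.9 * 1085 = 2635139.5 m
Step 2: Wi/Wf = 99239 / 74965 = 1.323804
Step 3: ln(1.323804) = 0.28051
Step 4: R = 2635139.5 * 0.28051 = 739182.3 m = 739.2 km

739.2


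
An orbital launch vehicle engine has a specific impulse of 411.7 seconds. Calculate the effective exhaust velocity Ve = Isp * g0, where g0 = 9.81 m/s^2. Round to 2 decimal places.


Step 1: Ve = Isp * g0 = 411.7 * 9.81
Step 2: Ve = 4038.78 m/s

4038.78


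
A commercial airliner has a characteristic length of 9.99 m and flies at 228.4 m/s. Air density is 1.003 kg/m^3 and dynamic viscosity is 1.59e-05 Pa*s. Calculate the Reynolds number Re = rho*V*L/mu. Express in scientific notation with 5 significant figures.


Step 1: Numerator = rho * V * L = 1.003 * 228.4 * 9.99 = 2288.561148
Step 2: Re = 2288.561148 / 1.59e-05
Step 3: Re = 1.4393e+08

1.4393e+08


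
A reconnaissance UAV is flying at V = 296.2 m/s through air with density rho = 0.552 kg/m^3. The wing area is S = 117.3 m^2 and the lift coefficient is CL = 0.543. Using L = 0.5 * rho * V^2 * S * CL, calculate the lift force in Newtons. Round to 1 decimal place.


Step 1: Calculate dynamic pressure q = 0.5 * 0.552 * 296.2^2 = 0.5 * 0.552 * 87734.44 = 24214.7054 Pa
Step 2: Multiply by wing area and lift coefficient: L = 24214.7054 * 117.3 * 0.543
Step 3: L = 2840384.9481 * 0.543 = 1542329.0 N

1542329.0


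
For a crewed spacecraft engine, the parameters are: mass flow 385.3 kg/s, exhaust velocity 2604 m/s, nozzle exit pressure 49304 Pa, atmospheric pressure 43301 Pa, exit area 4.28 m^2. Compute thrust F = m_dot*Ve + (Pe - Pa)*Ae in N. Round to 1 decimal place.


Step 1: Momentum thrust = m_dot * Ve = 385.3 * 2604 = 1003321.2 N
Step 2: Pressure thrust = (Pe - Pa) * Ae = (49304 - 43301) * 4.28 = 25692.84 N
Step 3: Total thrust F = 1003321.2 + 25692.84 = 1029014.0 N

1029014.0


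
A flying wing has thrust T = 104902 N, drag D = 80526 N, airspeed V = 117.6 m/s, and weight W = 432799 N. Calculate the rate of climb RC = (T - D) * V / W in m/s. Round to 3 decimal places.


Step 1: Excess thrust = T - D = 104902 - 80526 = 24376 N
Step 2: Excess power = 24376 * 117.6 = 2866617.6 W
Step 3: RC = 2866617.6 / 432799 = 6.623 m/s

6.623


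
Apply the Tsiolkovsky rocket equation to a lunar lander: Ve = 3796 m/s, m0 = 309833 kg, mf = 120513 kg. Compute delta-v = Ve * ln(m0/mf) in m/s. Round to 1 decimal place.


Step 1: Mass ratio m0/mf = 309833 / 120513 = 2.570951
Step 2: ln(2.570951) = 0.944276
Step 3: delta-v = 3796 * 0.944276 = 3584.5 m/s

3584.5


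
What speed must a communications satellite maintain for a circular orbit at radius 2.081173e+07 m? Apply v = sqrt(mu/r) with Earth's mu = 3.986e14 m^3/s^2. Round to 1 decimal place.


Step 1: mu / r = 3.986e14 / 2.081173e+07 = 19152660.5429
Step 2: v = sqrt(19152660.5429) = 4376.4 m/s

4376.4


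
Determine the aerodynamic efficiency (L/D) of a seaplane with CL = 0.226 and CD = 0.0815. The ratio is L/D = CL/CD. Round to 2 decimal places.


Step 1: L/D = CL / CD = 0.226 / 0.0815
Step 2: L/D = 2.77

2.77


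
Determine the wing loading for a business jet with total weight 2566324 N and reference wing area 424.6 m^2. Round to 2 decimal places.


Step 1: Wing loading = W / S = 2566324 / 424.6
Step 2: Wing loading = 6044.10 N/m^2

6044.10


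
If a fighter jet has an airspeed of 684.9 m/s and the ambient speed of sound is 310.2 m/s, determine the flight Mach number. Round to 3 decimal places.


Step 1: M = V / a = 684.9 / 310.2
Step 2: M = 2.208

2.208


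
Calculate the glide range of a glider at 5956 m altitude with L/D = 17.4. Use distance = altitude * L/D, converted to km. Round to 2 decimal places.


Step 1: Glide distance = altitude * L/D = 5956 * 17.4 = 103634.4 m
Step 2: Convert to km: 103634.4 / 1000 = 103.63 km

103.63


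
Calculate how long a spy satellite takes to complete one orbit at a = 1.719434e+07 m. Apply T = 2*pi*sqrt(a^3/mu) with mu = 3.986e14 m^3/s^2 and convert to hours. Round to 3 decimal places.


Step 1: a^3 / mu = 5.083426e+21 / 3.986e14 = 1.275320e+07
Step 2: sqrt(1.275320e+07) = 3571.1625 s
Step 3: T = 2*pi * 3571.1625 = 22438.28 s
Step 4: T in hours = 22438.28 / 3600 = 6.233 hours

6.233


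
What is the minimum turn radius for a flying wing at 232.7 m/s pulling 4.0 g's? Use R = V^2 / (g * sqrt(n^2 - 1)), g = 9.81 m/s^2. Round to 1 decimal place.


Step 1: V^2 = 232.7^2 = 54149.29
Step 2: n^2 - 1 = 4.0^2 - 1 = 15.0
Step 3: sqrt(15.0) = 3.872983
Step 4: R = 54149.29 / (9.81 * 3.872983) = 1425.2 m

1425.2


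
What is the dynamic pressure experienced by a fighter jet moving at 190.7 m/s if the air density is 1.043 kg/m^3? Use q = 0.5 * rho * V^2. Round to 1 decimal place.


Step 1: V^2 = 190.7^2 = 36366.49
Step 2: q = 0.5 * 1.043 * 36366.49
Step 3: q = 18965.1 Pa

18965.1


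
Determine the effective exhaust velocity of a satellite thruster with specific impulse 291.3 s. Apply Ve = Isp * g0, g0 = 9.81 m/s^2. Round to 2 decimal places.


Step 1: Ve = Isp * g0 = 291.3 * 9.81
Step 2: Ve = 2857.65 m/s

2857.65


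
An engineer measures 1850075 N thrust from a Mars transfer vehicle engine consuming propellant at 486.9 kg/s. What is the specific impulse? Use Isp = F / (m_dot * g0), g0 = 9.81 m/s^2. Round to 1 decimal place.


Step 1: m_dot * g0 = 486.9 * 9.81 = 4776.49
Step 2: Isp = 1850075 / 4776.49 = 387.3 s

387.3


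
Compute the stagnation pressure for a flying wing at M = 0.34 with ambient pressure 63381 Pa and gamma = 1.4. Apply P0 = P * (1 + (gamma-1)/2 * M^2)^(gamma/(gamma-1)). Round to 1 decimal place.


Step 1: (gamma-1)/2 * M^2 = 0.2 * 0.1156 = 0.02312
Step 2: 1 + 0.02312 = 1.02312
Step 3: Exponent gamma/(gamma-1) = 3.5
Step 4: P0 = 63381 * 1.02312^3.5 = 68659.7 Pa

68659.7


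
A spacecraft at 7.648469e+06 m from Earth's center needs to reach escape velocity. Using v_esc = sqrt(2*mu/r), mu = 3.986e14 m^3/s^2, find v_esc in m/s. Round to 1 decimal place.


Step 1: 2*mu/r = 2 * 3.986e14 / 7.648469e+06 = 104230009.9536
Step 2: v_esc = sqrt(104230009.9536) = 10209.3 m/s

10209.3


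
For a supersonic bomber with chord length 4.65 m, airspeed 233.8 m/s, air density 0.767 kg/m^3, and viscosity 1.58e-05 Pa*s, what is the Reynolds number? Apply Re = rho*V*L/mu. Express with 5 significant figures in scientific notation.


Step 1: Numerator = rho * V * L = 0.767 * 233.8 * 4.65 = 833.85939
Step 2: Re = 833.85939 / 1.58e-05
Step 3: Re = 5.2776e+07

5.2776e+07


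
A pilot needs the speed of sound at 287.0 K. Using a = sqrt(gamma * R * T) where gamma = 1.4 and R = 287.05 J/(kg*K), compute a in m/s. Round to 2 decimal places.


Step 1: gamma * R * T = 1.4 * 287.05 * 287.0 = 115336.69
Step 2: a = sqrt(115336.69) = 339.61 m/s

339.61


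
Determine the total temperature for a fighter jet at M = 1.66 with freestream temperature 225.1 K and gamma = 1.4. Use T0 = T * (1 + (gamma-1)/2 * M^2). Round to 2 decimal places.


Step 1: (gamma-1)/2 = 0.2
Step 2: M^2 = 2.7556
Step 3: 1 + 0.2 * 2.7556 = 1.55112
Step 4: T0 = 225.1 * 1.55112 = 349.16 K

349.16


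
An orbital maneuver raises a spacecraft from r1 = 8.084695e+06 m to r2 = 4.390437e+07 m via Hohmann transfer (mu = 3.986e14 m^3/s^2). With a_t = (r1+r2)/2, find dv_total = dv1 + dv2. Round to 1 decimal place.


Step 1: Transfer semi-major axis a_t = (8.084695e+06 + 4.390437e+07) / 2 = 2.599453e+07 m
Step 2: v1 (circular at r1) = sqrt(mu/r1) = 7021.61 m/s
Step 3: v_t1 = sqrt(mu*(2/r1 - 1/a_t)) = 9125.35 m/s
Step 4: dv1 = |9125.35 - 7021.61| = 2103.74 m/s
Step 5: v2 (circular at r2) = 3013.11 m/s, v_t2 = 1680.37 m/s
Step 6: dv2 = |3013.11 - 1680.37| = 1332.74 m/s
Step 7: Total delta-v = 2103.74 + 1332.74 = 3436.5 m/s

3436.5


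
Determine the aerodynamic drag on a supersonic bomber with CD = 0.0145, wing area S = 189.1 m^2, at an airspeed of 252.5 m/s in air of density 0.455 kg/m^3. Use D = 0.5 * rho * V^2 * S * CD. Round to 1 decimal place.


Step 1: Dynamic pressure q = 0.5 * 0.455 * 252.5^2 = 14504.5469 Pa
Step 2: Drag D = q * S * CD = 14504.5469 * 189.1 * 0.0145
Step 3: D = 39770.7 N

39770.7


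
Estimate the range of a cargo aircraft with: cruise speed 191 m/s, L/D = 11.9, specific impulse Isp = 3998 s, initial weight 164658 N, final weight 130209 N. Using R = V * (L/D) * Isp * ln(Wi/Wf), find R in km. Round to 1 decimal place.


Step 1: Coefficient = V * (L/D) * Isp = 191 * 11.9 * 3998 = 9087054.2 m
Step 2: Wi/Wf = 164658 / 130209 = 1.264567
Step 3: ln(1.264567) = 0.23473
Step 4: R = 9087054.2 * 0.23473 = 2133001.9 m = 2133.0 km

2133.0


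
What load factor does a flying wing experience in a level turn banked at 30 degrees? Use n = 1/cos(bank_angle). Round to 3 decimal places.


Step 1: Convert 30 degrees to radians = 0.523599
Step 2: cos(30 deg) = 0.866025
Step 3: n = 1 / 0.866025 = 1.155

1.155


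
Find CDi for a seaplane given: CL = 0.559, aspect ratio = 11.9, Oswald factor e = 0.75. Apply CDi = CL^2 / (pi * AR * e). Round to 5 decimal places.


Step 1: CL^2 = 0.559^2 = 0.312481
Step 2: pi * AR * e = 3.14159 * 11.9 * 0.75 = 28.038714
Step 3: CDi = 0.312481 / 28.038714 = 0.01114

0.01114


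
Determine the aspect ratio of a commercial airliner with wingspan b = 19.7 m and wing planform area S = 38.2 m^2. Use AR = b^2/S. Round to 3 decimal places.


Step 1: b^2 = 19.7^2 = 388.09
Step 2: AR = 388.09 / 38.2 = 10.159

10.159


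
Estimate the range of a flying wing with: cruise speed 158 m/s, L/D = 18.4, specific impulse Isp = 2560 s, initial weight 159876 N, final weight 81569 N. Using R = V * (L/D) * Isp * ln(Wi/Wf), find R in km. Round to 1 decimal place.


Step 1: Coefficient = V * (L/D) * Isp = 158 * 18.4 * 2560 = 7442432.0 m
Step 2: Wi/Wf = 159876 / 81569 = 1.960009
Step 3: ln(1.960009) = 0.672949
Step 4: R = 7442432.0 * 0.672949 = 5008378.9 m = 5008.4 km

5008.4


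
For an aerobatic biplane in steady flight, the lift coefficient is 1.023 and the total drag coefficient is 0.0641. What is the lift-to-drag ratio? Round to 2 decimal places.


Step 1: L/D = CL / CD = 1.023 / 0.0641
Step 2: L/D = 15.96

15.96


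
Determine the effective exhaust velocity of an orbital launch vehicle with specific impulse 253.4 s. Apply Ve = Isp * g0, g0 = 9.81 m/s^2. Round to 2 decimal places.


Step 1: Ve = Isp * g0 = 253.4 * 9.81
Step 2: Ve = 2485.85 m/s

2485.85


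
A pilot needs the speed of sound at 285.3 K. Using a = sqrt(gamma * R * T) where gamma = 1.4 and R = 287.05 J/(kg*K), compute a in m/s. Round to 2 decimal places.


Step 1: gamma * R * T = 1.4 * 287.05 * 285.3 = 114653.511
Step 2: a = sqrt(114653.511) = 338.61 m/s

338.61


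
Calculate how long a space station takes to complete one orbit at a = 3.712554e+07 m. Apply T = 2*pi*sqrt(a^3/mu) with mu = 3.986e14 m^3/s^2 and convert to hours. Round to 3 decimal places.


Step 1: a^3 / mu = 5.117034e+22 / 3.986e14 = 1.283752e+08
Step 2: sqrt(1.283752e+08) = 11330.2768 s
Step 3: T = 2*pi * 11330.2768 = 71190.23 s
Step 4: T in hours = 71190.23 / 3600 = 19.775 hours

19.775


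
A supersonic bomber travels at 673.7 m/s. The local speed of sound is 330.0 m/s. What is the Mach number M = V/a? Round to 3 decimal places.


Step 1: M = V / a = 673.7 / 330.0
Step 2: M = 2.042

2.042


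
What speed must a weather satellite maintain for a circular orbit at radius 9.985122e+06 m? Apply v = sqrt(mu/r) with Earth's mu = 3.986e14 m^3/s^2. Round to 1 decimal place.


Step 1: mu / r = 3.986e14 / 9.985122e+06 = 39919392.0715
Step 2: v = sqrt(39919392.0715) = 6318.2 m/s

6318.2


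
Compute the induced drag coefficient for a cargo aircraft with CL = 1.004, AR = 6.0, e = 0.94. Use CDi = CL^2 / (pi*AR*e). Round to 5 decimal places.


Step 1: CL^2 = 1.004^2 = 1.008016
Step 2: pi * AR * e = 3.14159 * 6.0 * 0.94 = 17.718583
Step 3: CDi = 1.008016 / 17.718583 = 0.05689

0.05689


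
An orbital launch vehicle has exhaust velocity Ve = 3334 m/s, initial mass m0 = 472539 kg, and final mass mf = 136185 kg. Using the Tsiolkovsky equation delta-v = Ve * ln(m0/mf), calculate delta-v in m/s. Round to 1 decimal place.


Step 1: Mass ratio m0/mf = 472539 / 136185 = 3.469831
Step 2: ln(3.469831) = 1.244106
Step 3: delta-v = 3334 * 1.244106 = 4147.8 m/s

4147.8


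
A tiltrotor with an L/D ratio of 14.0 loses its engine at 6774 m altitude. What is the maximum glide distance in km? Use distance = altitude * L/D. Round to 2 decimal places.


Step 1: Glide distance = altitude * L/D = 6774 * 14.0 = 94836.0 m
Step 2: Convert to km: 94836.0 / 1000 = 94.84 km

94.84


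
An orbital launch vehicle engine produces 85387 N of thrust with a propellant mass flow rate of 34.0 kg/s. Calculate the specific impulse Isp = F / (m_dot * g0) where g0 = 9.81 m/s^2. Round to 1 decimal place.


Step 1: m_dot * g0 = 34.0 * 9.81 = 333.54
Step 2: Isp = 85387 / 333.54 = 256.0 s

256.0


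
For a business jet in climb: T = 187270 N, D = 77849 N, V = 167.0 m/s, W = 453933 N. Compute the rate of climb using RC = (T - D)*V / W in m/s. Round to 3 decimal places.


Step 1: Excess thrust = T - D = 187270 - 77849 = 109421 N
Step 2: Excess power = 109421 * 167.0 = 18273307.0 W
Step 3: RC = 18273307.0 / 453933 = 40.256 m/s

40.256


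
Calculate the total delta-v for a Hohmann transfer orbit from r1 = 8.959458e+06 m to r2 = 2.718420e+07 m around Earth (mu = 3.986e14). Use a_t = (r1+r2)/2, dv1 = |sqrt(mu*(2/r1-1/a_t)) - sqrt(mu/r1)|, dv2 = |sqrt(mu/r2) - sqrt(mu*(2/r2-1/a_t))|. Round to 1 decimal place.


Step 1: Transfer semi-major axis a_t = (8.959458e+06 + 2.718420e+07) / 2 = 1.807183e+07 m
Step 2: v1 (circular at r1) = sqrt(mu/r1) = 6670.03 m/s
Step 3: v_t1 = sqrt(mu*(2/r1 - 1/a_t)) = 8180.6 m/s
Step 4: dv1 = |8180.6 - 6670.03| = 1510.57 m/s
Step 5: v2 (circular at r2) = 3829.22 m/s, v_t2 = 2696.19 m/s
Step 6: dv2 = |3829.22 - 2696.19| = 1133.03 m/s
Step 7: Total delta-v = 1510.57 + 1133.03 = 2643.6 m/s

2643.6


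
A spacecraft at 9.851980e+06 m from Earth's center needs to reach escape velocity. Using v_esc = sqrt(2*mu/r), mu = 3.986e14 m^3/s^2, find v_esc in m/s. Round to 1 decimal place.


Step 1: 2*mu/r = 2 * 3.986e14 / 9.851980e+06 = 80917744.4534
Step 2: v_esc = sqrt(80917744.4534) = 8995.4 m/s

8995.4


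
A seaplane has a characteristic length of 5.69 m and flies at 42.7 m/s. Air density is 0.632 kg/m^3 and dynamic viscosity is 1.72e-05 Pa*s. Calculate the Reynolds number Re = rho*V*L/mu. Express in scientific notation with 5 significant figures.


Step 1: Numerator = rho * V * L = 0.632 * 42.7 * 5.69 = 153.552616
Step 2: Re = 153.552616 / 1.72e-05
Step 3: Re = 8.9275e+06

8.9275e+06


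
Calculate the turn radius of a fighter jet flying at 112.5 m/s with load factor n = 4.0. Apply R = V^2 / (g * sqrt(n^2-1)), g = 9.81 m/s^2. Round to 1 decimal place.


Step 1: V^2 = 112.5^2 = 12656.25
Step 2: n^2 - 1 = 4.0^2 - 1 = 15.0
Step 3: sqrt(15.0) = 3.872983
Step 4: R = 12656.25 / (9.81 * 3.872983) = 333.1 m

333.1


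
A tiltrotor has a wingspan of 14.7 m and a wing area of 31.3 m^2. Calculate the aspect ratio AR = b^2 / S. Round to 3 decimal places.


Step 1: b^2 = 14.7^2 = 216.09
Step 2: AR = 216.09 / 31.3 = 6.904

6.904


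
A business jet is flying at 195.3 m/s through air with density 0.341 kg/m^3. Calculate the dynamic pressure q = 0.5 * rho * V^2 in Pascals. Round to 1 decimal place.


Step 1: V^2 = 195.3^2 = 38142.09
Step 2: q = 0.5 * 0.341 * 38142.09
Step 3: q = 6503.2 Pa

6503.2


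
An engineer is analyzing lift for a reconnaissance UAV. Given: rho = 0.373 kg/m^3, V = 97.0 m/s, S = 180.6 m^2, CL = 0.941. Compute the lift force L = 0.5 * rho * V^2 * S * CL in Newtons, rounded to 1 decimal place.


Step 1: Calculate dynamic pressure q = 0.5 * 0.373 * 97.0^2 = 0.5 * 0.373 * 9409.0 = 1754.7785 Pa
Step 2: Multiply by wing area and lift coefficient: L = 1754.7785 * 180.6 * 0.941
Step 3: L = 316912.9971 * 0.941 = 298215.1 N

298215.1


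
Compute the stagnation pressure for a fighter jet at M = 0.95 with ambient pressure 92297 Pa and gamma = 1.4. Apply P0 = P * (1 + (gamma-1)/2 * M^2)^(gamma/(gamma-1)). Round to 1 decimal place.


Step 1: (gamma-1)/2 * M^2 = 0.2 * 0.9025 = 0.1805
Step 2: 1 + 0.1805 = 1.1805
Step 3: Exponent gamma/(gamma-1) = 3.5
Step 4: P0 = 92297 * 1.1805^3.5 = 164975.2 Pa

164975.2


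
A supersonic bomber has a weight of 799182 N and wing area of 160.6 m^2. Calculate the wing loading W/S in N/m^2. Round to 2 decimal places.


Step 1: Wing loading = W / S = 799182 / 160.6
Step 2: Wing loading = 4976.23 N/m^2

4976.23


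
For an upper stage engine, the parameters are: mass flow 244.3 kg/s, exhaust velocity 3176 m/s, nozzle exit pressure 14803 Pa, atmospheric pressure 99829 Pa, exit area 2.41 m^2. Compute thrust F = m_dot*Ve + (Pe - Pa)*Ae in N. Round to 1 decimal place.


Step 1: Momentum thrust = m_dot * Ve = 244.3 * 3176 = 775896.8 N
Step 2: Pressure thrust = (Pe - Pa) * Ae = (14803 - 99829) * 2.41 = -204912.66 N
Step 3: Total thrust F = 775896.8 + -204912.66 = 570984.1 N

570984.1


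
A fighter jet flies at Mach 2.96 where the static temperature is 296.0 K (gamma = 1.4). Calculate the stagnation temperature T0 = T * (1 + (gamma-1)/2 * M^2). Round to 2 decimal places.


Step 1: (gamma-1)/2 = 0.2
Step 2: M^2 = 8.7616
Step 3: 1 + 0.2 * 8.7616 = 2.75232
Step 4: T0 = 296.0 * 2.75232 = 814.69 K

814.69


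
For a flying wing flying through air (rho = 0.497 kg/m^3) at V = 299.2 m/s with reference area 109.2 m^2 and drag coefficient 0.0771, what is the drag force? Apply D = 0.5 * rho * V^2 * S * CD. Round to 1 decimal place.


Step 1: Dynamic pressure q = 0.5 * 0.497 * 299.2^2 = 22245.879 Pa
Step 2: Drag D = q * S * CD = 22245.879 * 109.2 * 0.0771
Step 3: D = 187295.2 N

187295.2


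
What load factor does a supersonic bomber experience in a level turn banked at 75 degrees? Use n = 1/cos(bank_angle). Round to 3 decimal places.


Step 1: Convert 75 degrees to radians = 1.308997
Step 2: cos(75 deg) = 0.258819
Step 3: n = 1 / 0.258819 = 3.864

3.864


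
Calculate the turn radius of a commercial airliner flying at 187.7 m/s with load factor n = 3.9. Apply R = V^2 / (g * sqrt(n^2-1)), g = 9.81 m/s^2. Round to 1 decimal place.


Step 1: V^2 = 187.7^2 = 35231.29
Step 2: n^2 - 1 = 3.9^2 - 1 = 14.21
Step 3: sqrt(14.21) = 3.769615
Step 4: R = 35231.29 / (9.81 * 3.769615) = 952.7 m

952.7


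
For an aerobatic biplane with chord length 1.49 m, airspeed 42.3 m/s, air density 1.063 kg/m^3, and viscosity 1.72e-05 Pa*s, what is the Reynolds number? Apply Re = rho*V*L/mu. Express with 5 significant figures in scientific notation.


Step 1: Numerator = rho * V * L = 1.063 * 42.3 * 1.49 = 66.997701
Step 2: Re = 66.997701 / 1.72e-05
Step 3: Re = 3.8952e+06

3.8952e+06


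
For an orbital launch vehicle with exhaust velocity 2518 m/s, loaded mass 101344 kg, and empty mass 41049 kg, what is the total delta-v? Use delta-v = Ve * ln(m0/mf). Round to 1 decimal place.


Step 1: Mass ratio m0/mf = 101344 / 41049 = 2.468854
Step 2: ln(2.468854) = 0.903754
Step 3: delta-v = 2518 * 0.903754 = 2275.7 m/s

2275.7


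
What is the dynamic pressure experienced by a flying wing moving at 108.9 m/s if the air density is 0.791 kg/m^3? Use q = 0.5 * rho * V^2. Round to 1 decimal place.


Step 1: V^2 = 108.9^2 = 11859.21
Step 2: q = 0.5 * 0.791 * 11859.21
Step 3: q = 4690.3 Pa

4690.3


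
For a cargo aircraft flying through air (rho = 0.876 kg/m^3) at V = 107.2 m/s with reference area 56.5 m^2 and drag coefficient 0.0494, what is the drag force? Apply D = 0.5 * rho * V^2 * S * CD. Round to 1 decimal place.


Step 1: Dynamic pressure q = 0.5 * 0.876 * 107.2^2 = 5033.4259 Pa
Step 2: Drag D = q * S * CD = 5033.4259 * 56.5 * 0.0494
Step 3: D = 14048.8 N

14048.8


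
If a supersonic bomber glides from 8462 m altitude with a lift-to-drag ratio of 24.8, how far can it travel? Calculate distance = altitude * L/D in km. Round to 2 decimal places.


Step 1: Glide distance = altitude * L/D = 8462 * 24.8 = 209857.6 m
Step 2: Convert to km: 209857.6 / 1000 = 209.86 km

209.86


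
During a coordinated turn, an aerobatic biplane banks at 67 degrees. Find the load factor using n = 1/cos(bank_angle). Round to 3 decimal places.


Step 1: Convert 67 degrees to radians = 1.169371
Step 2: cos(67 deg) = 0.390731
Step 3: n = 1 / 0.390731 = 2.559

2.559


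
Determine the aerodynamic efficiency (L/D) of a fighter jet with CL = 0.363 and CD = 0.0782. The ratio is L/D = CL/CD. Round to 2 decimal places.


Step 1: L/D = CL / CD = 0.363 / 0.0782
Step 2: L/D = 4.64

4.64


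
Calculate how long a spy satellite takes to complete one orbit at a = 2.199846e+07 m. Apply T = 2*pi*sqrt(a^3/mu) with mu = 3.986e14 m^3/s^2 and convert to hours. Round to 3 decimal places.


Step 1: a^3 / mu = 1.064576e+22 / 3.986e14 = 2.670789e+07
Step 2: sqrt(2.670789e+07) = 5167.9675 s
Step 3: T = 2*pi * 5167.9675 = 32471.3 s
Step 4: T in hours = 32471.3 / 3600 = 9.020 hours

9.020


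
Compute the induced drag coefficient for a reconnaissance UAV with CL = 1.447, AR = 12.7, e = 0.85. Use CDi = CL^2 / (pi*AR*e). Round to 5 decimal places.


Step 1: CL^2 = 1.447^2 = 2.093809
Step 2: pi * AR * e = 3.14159 * 12.7 * 0.85 = 33.913493
Step 3: CDi = 2.093809 / 33.913493 = 0.06174

0.06174


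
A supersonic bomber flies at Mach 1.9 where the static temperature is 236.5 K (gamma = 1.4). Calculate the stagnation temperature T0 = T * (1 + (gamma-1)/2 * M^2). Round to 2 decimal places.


Step 1: (gamma-1)/2 = 0.2
Step 2: M^2 = 3.61
Step 3: 1 + 0.2 * 3.61 = 1.722
Step 4: T0 = 236.5 * 1.722 = 407.25 K

407.25


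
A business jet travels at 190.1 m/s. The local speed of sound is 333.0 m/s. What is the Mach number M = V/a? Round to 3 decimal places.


Step 1: M = V / a = 190.1 / 333.0
Step 2: M = 0.571

0.571


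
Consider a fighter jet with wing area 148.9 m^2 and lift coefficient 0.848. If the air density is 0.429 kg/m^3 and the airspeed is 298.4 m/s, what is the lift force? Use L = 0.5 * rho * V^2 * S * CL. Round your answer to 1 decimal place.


Step 1: Calculate dynamic pressure q = 0.5 * 0.429 * 298.4^2 = 0.5 * 0.429 * 89042.56 = 19099.6291 Pa
Step 2: Multiply by wing area and lift coefficient: L = 19099.6291 * 148.9 * 0.848
Step 3: L = 2843934.776 * 0.848 = 2411656.7 N

2411656.7


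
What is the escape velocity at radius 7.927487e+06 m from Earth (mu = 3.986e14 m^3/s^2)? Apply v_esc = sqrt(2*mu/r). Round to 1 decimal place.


Step 1: 2*mu/r = 2 * 3.986e14 / 7.927487e+06 = 100561502.0245
Step 2: v_esc = sqrt(100561502.0245) = 10028.0 m/s

10028.0


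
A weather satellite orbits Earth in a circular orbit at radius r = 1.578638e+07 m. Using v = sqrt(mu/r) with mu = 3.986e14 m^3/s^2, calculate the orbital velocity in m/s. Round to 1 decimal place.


Step 1: mu / r = 3.986e14 / 1.578638e+07 = 25249613.9077
Step 2: v = sqrt(25249613.9077) = 5024.9 m/s

5024.9


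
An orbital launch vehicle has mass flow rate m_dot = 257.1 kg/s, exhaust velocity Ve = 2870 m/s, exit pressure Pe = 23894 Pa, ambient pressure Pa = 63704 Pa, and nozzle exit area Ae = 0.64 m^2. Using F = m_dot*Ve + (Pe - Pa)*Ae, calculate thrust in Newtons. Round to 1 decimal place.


Step 1: Momentum thrust = m_dot * Ve = 257.1 * 2870 = 737877.0 N
Step 2: Pressure thrust = (Pe - Pa) * Ae = (23894 - 63704) * 0.64 = -25478.40 N
Step 3: Total thrust F = 737877.0 + -25478.40 = 712398.6 N

712398.6


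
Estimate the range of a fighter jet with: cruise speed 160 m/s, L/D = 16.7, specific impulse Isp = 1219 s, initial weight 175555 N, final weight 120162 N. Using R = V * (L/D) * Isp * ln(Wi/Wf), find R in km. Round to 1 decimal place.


Step 1: Coefficient = V * (L/D) * Isp = 160 * 16.7 * 1219 = 3257168.0 m
Step 2: Wi/Wf = 175555 / 120162 = 1.460986
Step 3: ln(1.460986) = 0.379112
Step 4: R = 3257168.0 * 0.379112 = 1234830.0 m = 1234.8 km

1234.8


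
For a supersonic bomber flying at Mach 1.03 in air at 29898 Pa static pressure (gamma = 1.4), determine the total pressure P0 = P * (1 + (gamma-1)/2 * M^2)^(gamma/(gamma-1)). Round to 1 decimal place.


Step 1: (gamma-1)/2 * M^2 = 0.2 * 1.0609 = 0.21218
Step 2: 1 + 0.21218 = 1.21218
Step 3: Exponent gamma/(gamma-1) = 3.5
Step 4: P0 = 29898 * 1.21218^3.5 = 58631.0 Pa

58631.0


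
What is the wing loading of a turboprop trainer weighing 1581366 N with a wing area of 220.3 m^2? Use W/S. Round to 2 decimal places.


Step 1: Wing loading = W / S = 1581366 / 220.3
Step 2: Wing loading = 7178.24 N/m^2

7178.24


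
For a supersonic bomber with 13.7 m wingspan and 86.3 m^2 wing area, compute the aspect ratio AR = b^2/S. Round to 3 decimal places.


Step 1: b^2 = 13.7^2 = 187.69
Step 2: AR = 187.69 / 86.3 = 2.175

2.175
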